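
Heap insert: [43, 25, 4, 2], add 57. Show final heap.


Append 57: [43, 25, 4, 2, 57]
Bubble up: swap idx 4(57) with idx 1(25); swap idx 1(57) with idx 0(43)
Result: [57, 43, 4, 2, 25]


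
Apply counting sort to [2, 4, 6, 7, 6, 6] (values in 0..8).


Count array: [0, 0, 1, 0, 1, 0, 3, 1, 0]
Reconstruct: [2, 4, 6, 6, 6, 7]


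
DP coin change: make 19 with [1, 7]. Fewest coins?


dp[0]=0; dp[i]=1+min(dp[i-c] for c in coins)
...dp[14]=2, dp[15]=3, dp[16]=4, dp[17]=5, dp[18]=6, dp[19]=7
Minimum coins for 19 = 7


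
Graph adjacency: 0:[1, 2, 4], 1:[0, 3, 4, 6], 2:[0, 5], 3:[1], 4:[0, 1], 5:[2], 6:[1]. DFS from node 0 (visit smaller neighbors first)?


DFS stack-based: start with [0]
Visit order: [0, 1, 3, 4, 6, 2, 5]


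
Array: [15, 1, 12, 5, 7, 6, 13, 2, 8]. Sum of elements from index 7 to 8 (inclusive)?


Prefix sums: [0, 15, 16, 28, 33, 40, 46, 59, 61, 69]
Sum[7..8] = prefix[9] - prefix[7] = 69 - 59 = 10


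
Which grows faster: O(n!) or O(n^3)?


cubic grows slower than factorial
O(n^3) is asymptotically smaller; O(n!) grows faster


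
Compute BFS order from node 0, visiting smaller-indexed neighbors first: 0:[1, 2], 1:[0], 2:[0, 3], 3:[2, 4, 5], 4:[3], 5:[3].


BFS queue: start with [0]
Visit order: [0, 1, 2, 3, 4, 5]


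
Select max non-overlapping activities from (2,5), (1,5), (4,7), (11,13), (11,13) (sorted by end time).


Greedy: pick earliest-ending, then skip overlaps.
Selected (2 activities): [(2, 5), (11, 13)]


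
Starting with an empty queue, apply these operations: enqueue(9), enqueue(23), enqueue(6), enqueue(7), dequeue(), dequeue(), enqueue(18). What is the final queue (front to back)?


enqueue(9) -> [9]
enqueue(23) -> [9, 23]
enqueue(6) -> [9, 23, 6]
enqueue(7) -> [9, 23, 6, 7]
dequeue() returns 9 -> [23, 6, 7]
dequeue() returns 23 -> [6, 7]
enqueue(18) -> [6, 7, 18]
Final queue (front to back): [6, 7, 18]


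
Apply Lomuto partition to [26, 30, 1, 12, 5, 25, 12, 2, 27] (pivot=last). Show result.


Elements <= 27 go left of pivot.
Result: [26, 1, 12, 5, 25, 12, 2, 27, 30], pivot at index 7


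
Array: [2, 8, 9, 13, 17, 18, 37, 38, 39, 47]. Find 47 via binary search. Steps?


Search for 47:
[0,9] mid=4 arr[4]=17
[5,9] mid=7 arr[7]=38
[8,9] mid=8 arr[8]=39
[9,9] mid=9 arr[9]=47
Total: 4 comparisons


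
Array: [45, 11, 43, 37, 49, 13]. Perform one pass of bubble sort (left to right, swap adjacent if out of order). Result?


After one pass: [11, 43, 37, 45, 13, 49]


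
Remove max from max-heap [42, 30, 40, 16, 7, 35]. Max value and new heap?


Max = 42
Replace root with last, heapify down
Resulting heap: [40, 30, 35, 16, 7]


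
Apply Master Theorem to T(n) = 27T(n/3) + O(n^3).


a=27, b=3, c=3. log_3(27)=3 = c=3. Case 2: O(n^c log n) = O(n^3 log n)
Complexity: O(n^3 log n)


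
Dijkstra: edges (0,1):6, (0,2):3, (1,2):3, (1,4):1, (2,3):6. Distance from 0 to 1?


Dijkstra from 0:
Distances: {0: 0, 1: 6, 2: 3, 3: 9, 4: 7}
Shortest distance to 1 = 6, path = [0, 1]


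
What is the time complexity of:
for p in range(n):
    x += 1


Per nesting level: O(n) = O(n)
Complexity: O(n)


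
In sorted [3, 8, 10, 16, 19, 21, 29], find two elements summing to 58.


Two pointers: lo=0, hi=6
No pair sums to 58


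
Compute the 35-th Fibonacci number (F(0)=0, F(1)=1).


F(n)=F(n-1)+F(n-2)
...F(33)=3524578, F(34)=5702887, F(35)=9227465


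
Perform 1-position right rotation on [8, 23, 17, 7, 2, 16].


Right rotate by 1: [16, 8, 23, 17, 7, 2]


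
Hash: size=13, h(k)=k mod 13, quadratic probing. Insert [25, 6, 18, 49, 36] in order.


Insertions: 25->slot 12; 6->slot 6; 18->slot 5; 49->slot 10; 36->slot 11
Table: [None, None, None, None, None, 18, 6, None, None, None, 49, 36, 25]


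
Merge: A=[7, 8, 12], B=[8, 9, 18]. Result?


Compare heads, take smaller each step.
Merged: [7, 8, 8, 9, 12, 18]


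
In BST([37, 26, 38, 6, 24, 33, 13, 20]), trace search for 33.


BST root = 37
Search for 33: compare at each node
Path: [37, 26, 33]


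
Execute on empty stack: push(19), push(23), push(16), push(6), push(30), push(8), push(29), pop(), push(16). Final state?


push(19) -> [19]
push(23) -> [19, 23]
push(16) -> [19, 23, 16]
push(6) -> [19, 23, 16, 6]
push(30) -> [19, 23, 16, 6, 30]
push(8) -> [19, 23, 16, 6, 30, 8]
push(29) -> [19, 23, 16, 6, 30, 8, 29]
pop() returns 29 -> [19, 23, 16, 6, 30, 8]
push(16) -> [19, 23, 16, 6, 30, 8, 16]
Final stack (bottom to top): [19, 23, 16, 6, 30, 8, 16]


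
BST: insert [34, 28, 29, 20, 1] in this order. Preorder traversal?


Root = 34; build tree by BST insertion.
Preorder traversal: [34, 28, 20, 1, 29]


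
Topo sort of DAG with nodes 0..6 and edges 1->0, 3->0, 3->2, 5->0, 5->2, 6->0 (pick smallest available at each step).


Kahn's algorithm, process smallest node first
Order: [1, 3, 4, 5, 2, 6, 0]


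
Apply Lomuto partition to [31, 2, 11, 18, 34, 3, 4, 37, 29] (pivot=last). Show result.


Elements <= 29 go left of pivot.
Result: [2, 11, 18, 3, 4, 29, 34, 37, 31], pivot at index 5


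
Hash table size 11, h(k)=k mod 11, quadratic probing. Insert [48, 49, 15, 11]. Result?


Insertions: 48->slot 4; 49->slot 5; 15->slot 8; 11->slot 0
Table: [11, None, None, None, 48, 49, None, None, 15, None, None]


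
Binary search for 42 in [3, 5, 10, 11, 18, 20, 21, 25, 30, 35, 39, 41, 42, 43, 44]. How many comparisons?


Search for 42:
[0,14] mid=7 arr[7]=25
[8,14] mid=11 arr[11]=41
[12,14] mid=13 arr[13]=43
[12,12] mid=12 arr[12]=42
Total: 4 comparisons


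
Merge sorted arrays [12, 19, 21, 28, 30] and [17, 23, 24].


Compare heads, take smaller each step.
Merged: [12, 17, 19, 21, 23, 24, 28, 30]


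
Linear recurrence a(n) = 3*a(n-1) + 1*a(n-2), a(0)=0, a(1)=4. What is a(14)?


Build bottom-up:
...a(12)=1869120, a(13)=6173284, a(14)=3*6173284+1*1869120=20388972


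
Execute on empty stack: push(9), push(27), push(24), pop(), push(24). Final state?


push(9) -> [9]
push(27) -> [9, 27]
push(24) -> [9, 27, 24]
pop() returns 24 -> [9, 27]
push(24) -> [9, 27, 24]
Final stack (bottom to top): [9, 27, 24]


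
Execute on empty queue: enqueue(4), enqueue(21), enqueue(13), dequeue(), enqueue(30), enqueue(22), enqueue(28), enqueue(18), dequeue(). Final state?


enqueue(4) -> [4]
enqueue(21) -> [4, 21]
enqueue(13) -> [4, 21, 13]
dequeue() returns 4 -> [21, 13]
enqueue(30) -> [21, 13, 30]
enqueue(22) -> [21, 13, 30, 22]
enqueue(28) -> [21, 13, 30, 22, 28]
enqueue(18) -> [21, 13, 30, 22, 28, 18]
dequeue() returns 21 -> [13, 30, 22, 28, 18]
Final queue (front to back): [13, 30, 22, 28, 18]


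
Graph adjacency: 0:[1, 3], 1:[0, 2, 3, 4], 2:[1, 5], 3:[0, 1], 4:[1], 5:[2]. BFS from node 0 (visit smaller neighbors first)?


BFS queue: start with [0]
Visit order: [0, 1, 3, 2, 4, 5]


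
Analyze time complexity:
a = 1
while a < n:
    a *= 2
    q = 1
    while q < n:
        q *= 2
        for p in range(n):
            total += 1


Per nesting level: O(log n) * O(log n) * O(n) = O(n (log n)^2)
Complexity: O(n (log n)^2)


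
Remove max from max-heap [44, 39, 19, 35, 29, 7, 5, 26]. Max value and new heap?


Max = 44
Replace root with last, heapify down
Resulting heap: [39, 35, 19, 26, 29, 7, 5]


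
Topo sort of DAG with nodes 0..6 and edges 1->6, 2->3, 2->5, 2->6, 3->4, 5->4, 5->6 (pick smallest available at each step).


Kahn's algorithm, process smallest node first
Order: [0, 1, 2, 3, 5, 4, 6]


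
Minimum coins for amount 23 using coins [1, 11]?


dp[0]=0; dp[i]=1+min(dp[i-c] for c in coins)
...dp[18]=8, dp[19]=9, dp[20]=10, dp[21]=11, dp[22]=2, dp[23]=3
Minimum coins for 23 = 3


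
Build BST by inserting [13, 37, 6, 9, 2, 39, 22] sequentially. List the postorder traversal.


Root = 13; build tree by BST insertion.
Postorder traversal: [2, 9, 6, 22, 39, 37, 13]


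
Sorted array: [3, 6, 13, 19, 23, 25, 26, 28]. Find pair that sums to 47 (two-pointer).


Two pointers: lo=0, hi=7
Found pair: (19, 28) summing to 47


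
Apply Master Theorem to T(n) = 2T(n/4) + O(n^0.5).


a=2, b=4, c=0.5. log_4(2)=0.5 = c=0.5. Case 2: O(n^c log n) = O(sqrt(n) log n)
Complexity: O(sqrt(n) log n)


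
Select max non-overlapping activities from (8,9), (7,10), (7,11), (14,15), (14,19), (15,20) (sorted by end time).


Greedy: pick earliest-ending, then skip overlaps.
Selected (3 activities): [(8, 9), (14, 15), (15, 20)]


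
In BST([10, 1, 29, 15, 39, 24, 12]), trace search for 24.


BST root = 10
Search for 24: compare at each node
Path: [10, 29, 15, 24]


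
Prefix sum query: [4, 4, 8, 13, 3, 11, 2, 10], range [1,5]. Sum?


Prefix sums: [0, 4, 8, 16, 29, 32, 43, 45, 55]
Sum[1..5] = prefix[6] - prefix[1] = 43 - 4 = 39


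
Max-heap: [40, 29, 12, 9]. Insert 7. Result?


Append 7: [40, 29, 12, 9, 7]
Bubble up: no swaps needed
Result: [40, 29, 12, 9, 7]


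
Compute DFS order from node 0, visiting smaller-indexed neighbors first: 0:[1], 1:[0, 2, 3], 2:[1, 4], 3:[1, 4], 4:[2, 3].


DFS stack-based: start with [0]
Visit order: [0, 1, 2, 4, 3]


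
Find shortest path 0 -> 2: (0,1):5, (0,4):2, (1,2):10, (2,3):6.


Dijkstra from 0:
Distances: {0: 0, 1: 5, 2: 15, 3: 21, 4: 2}
Shortest distance to 2 = 15, path = [0, 1, 2]


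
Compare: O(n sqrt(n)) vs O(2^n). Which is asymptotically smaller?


n^1.5 grows slower than exponential
O(n sqrt(n)) is asymptotically smaller; O(2^n) grows faster


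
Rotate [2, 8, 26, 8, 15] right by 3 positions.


Right rotate by 3: [26, 8, 15, 2, 8]


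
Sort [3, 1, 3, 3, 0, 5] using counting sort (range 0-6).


Count array: [1, 1, 0, 3, 0, 1, 0]
Reconstruct: [0, 1, 3, 3, 3, 5]


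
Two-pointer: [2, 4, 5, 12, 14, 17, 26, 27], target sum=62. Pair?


Two pointers: lo=0, hi=7
No pair sums to 62


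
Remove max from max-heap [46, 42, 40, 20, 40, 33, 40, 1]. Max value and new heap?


Max = 46
Replace root with last, heapify down
Resulting heap: [42, 40, 40, 20, 1, 33, 40]


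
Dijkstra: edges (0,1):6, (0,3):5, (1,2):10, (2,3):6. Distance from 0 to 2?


Dijkstra from 0:
Distances: {0: 0, 1: 6, 2: 11, 3: 5}
Shortest distance to 2 = 11, path = [0, 3, 2]


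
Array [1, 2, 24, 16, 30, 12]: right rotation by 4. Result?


Right rotate by 4: [24, 16, 30, 12, 1, 2]


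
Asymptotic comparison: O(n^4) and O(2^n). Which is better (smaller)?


quartic grows slower than exponential
O(n^4) is asymptotically smaller; O(2^n) grows faster


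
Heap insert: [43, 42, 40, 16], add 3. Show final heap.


Append 3: [43, 42, 40, 16, 3]
Bubble up: no swaps needed
Result: [43, 42, 40, 16, 3]


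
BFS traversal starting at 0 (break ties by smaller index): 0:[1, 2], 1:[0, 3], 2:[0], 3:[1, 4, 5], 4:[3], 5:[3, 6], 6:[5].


BFS queue: start with [0]
Visit order: [0, 1, 2, 3, 4, 5, 6]


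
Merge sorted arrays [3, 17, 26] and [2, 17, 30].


Compare heads, take smaller each step.
Merged: [2, 3, 17, 17, 26, 30]


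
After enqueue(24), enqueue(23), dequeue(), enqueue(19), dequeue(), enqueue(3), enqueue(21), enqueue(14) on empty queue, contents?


enqueue(24) -> [24]
enqueue(23) -> [24, 23]
dequeue() returns 24 -> [23]
enqueue(19) -> [23, 19]
dequeue() returns 23 -> [19]
enqueue(3) -> [19, 3]
enqueue(21) -> [19, 3, 21]
enqueue(14) -> [19, 3, 21, 14]
Final queue (front to back): [19, 3, 21, 14]


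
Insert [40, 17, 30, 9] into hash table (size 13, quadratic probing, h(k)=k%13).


Insertions: 40->slot 1; 17->slot 4; 30->slot 5; 9->slot 9
Table: [None, 40, None, None, 17, 30, None, None, None, 9, None, None, None]


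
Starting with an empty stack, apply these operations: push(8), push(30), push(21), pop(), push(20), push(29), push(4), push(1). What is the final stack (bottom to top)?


push(8) -> [8]
push(30) -> [8, 30]
push(21) -> [8, 30, 21]
pop() returns 21 -> [8, 30]
push(20) -> [8, 30, 20]
push(29) -> [8, 30, 20, 29]
push(4) -> [8, 30, 20, 29, 4]
push(1) -> [8, 30, 20, 29, 4, 1]
Final stack (bottom to top): [8, 30, 20, 29, 4, 1]


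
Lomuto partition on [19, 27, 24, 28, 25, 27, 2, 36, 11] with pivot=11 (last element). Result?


Elements <= 11 go left of pivot.
Result: [2, 11, 24, 28, 25, 27, 19, 36, 27], pivot at index 1


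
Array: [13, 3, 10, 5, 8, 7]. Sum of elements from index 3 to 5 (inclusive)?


Prefix sums: [0, 13, 16, 26, 31, 39, 46]
Sum[3..5] = prefix[6] - prefix[3] = 46 - 26 = 20


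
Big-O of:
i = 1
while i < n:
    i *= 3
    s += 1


Per nesting level: O(log n) = O(log n)
Complexity: O(log n)


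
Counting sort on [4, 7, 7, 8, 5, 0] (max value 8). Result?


Count array: [1, 0, 0, 0, 1, 1, 0, 2, 1]
Reconstruct: [0, 4, 5, 7, 7, 8]


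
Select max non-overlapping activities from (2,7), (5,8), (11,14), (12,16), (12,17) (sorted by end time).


Greedy: pick earliest-ending, then skip overlaps.
Selected (2 activities): [(2, 7), (11, 14)]


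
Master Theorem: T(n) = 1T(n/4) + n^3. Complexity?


a=1, b=4, c=3. log_4(1)=0 < c=3. Case 3: O(n^c) = O(n^3)
Complexity: O(n^3)


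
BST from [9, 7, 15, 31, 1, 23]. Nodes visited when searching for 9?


BST root = 9
Search for 9: compare at each node
Path: [9]


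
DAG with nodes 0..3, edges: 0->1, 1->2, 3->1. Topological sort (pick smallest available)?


Kahn's algorithm, process smallest node first
Order: [0, 3, 1, 2]


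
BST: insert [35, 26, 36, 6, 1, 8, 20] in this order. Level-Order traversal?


Root = 35; build tree by BST insertion.
Level-Order traversal: [35, 26, 36, 6, 1, 8, 20]


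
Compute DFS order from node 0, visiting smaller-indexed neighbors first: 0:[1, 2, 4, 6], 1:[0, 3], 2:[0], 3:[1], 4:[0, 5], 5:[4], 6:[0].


DFS stack-based: start with [0]
Visit order: [0, 1, 3, 2, 4, 5, 6]


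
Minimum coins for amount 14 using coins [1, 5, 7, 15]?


dp[0]=0; dp[i]=1+min(dp[i-c] for c in coins)
...dp[9]=3, dp[10]=2, dp[11]=3, dp[12]=2, dp[13]=3, dp[14]=2
Minimum coins for 14 = 2


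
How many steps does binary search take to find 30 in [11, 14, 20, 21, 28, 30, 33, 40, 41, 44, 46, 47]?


Search for 30:
[0,11] mid=5 arr[5]=30
Total: 1 comparisons


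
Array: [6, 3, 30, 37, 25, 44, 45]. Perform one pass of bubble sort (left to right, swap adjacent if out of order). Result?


After one pass: [3, 6, 30, 25, 37, 44, 45]


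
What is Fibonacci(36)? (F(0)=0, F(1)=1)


F(n)=F(n-1)+F(n-2)
...F(34)=5702887, F(35)=9227465, F(36)=14930352


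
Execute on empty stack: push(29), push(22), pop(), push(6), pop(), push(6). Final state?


push(29) -> [29]
push(22) -> [29, 22]
pop() returns 22 -> [29]
push(6) -> [29, 6]
pop() returns 6 -> [29]
push(6) -> [29, 6]
Final stack (bottom to top): [29, 6]


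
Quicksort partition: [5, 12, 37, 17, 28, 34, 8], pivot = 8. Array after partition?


Elements <= 8 go left of pivot.
Result: [5, 8, 37, 17, 28, 34, 12], pivot at index 1


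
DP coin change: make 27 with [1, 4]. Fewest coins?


dp[0]=0; dp[i]=1+min(dp[i-c] for c in coins)
...dp[22]=7, dp[23]=8, dp[24]=6, dp[25]=7, dp[26]=8, dp[27]=9
Minimum coins for 27 = 9


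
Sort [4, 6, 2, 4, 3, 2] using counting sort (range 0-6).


Count array: [0, 0, 2, 1, 2, 0, 1]
Reconstruct: [2, 2, 3, 4, 4, 6]


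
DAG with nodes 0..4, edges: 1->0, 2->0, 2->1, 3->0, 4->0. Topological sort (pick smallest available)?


Kahn's algorithm, process smallest node first
Order: [2, 1, 3, 4, 0]


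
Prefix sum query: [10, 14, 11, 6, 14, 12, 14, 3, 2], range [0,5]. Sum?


Prefix sums: [0, 10, 24, 35, 41, 55, 67, 81, 84, 86]
Sum[0..5] = prefix[6] - prefix[0] = 67 - 0 = 67


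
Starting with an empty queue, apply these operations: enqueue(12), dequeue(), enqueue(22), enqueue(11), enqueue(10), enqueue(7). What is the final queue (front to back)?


enqueue(12) -> [12]
dequeue() returns 12 -> []
enqueue(22) -> [22]
enqueue(11) -> [22, 11]
enqueue(10) -> [22, 11, 10]
enqueue(7) -> [22, 11, 10, 7]
Final queue (front to back): [22, 11, 10, 7]


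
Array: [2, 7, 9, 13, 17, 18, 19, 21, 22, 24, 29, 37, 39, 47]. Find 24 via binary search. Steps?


Search for 24:
[0,13] mid=6 arr[6]=19
[7,13] mid=10 arr[10]=29
[7,9] mid=8 arr[8]=22
[9,9] mid=9 arr[9]=24
Total: 4 comparisons


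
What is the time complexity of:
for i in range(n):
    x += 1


Per nesting level: O(n) = O(n)
Complexity: O(n)


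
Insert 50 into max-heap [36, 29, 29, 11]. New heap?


Append 50: [36, 29, 29, 11, 50]
Bubble up: swap idx 4(50) with idx 1(29); swap idx 1(50) with idx 0(36)
Result: [50, 36, 29, 11, 29]


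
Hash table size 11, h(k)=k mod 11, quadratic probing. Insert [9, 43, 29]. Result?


Insertions: 9->slot 9; 43->slot 10; 29->slot 7
Table: [None, None, None, None, None, None, None, 29, None, 9, 43]


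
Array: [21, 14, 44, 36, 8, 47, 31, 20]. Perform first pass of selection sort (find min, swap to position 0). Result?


After one pass: [8, 14, 44, 36, 21, 47, 31, 20]


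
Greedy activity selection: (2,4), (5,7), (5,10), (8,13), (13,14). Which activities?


Greedy: pick earliest-ending, then skip overlaps.
Selected (4 activities): [(2, 4), (5, 7), (8, 13), (13, 14)]


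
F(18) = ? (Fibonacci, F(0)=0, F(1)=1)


F(n)=F(n-1)+F(n-2)
...F(16)=987, F(17)=1597, F(18)=2584


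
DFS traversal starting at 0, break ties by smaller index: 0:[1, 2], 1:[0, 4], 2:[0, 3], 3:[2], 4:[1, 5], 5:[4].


DFS stack-based: start with [0]
Visit order: [0, 1, 4, 5, 2, 3]


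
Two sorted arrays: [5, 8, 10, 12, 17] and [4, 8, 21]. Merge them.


Compare heads, take smaller each step.
Merged: [4, 5, 8, 8, 10, 12, 17, 21]


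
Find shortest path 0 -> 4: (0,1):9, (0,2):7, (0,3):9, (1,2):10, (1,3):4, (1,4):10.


Dijkstra from 0:
Distances: {0: 0, 1: 9, 2: 7, 3: 9, 4: 19}
Shortest distance to 4 = 19, path = [0, 1, 4]


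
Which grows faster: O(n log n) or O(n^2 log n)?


linearithmic grows slower than n^2 log n
O(n log n) is asymptotically smaller; O(n^2 log n) grows faster


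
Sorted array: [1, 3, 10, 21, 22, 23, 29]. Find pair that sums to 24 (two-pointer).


Two pointers: lo=0, hi=6
Found pair: (1, 23) summing to 24


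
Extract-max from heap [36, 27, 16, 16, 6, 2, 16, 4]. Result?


Max = 36
Replace root with last, heapify down
Resulting heap: [27, 16, 16, 4, 6, 2, 16]


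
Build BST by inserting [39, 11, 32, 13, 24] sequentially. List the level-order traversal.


Root = 39; build tree by BST insertion.
Level-Order traversal: [39, 11, 32, 13, 24]


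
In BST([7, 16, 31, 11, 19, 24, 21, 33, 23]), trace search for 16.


BST root = 7
Search for 16: compare at each node
Path: [7, 16]


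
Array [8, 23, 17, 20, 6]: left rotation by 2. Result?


Left rotate by 2: [17, 20, 6, 8, 23]


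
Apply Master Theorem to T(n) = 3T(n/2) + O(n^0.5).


a=3, b=2, c=0.5. log_2(3)=1.585 > c=0.5. Case 1: O(n^log_b(a)) = O(n^1.585)
Complexity: O(n^1.585)


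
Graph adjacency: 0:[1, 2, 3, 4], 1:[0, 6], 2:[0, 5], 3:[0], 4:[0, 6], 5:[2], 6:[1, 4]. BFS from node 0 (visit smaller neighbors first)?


BFS queue: start with [0]
Visit order: [0, 1, 2, 3, 4, 6, 5]


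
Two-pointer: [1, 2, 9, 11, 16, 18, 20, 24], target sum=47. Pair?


Two pointers: lo=0, hi=7
No pair sums to 47


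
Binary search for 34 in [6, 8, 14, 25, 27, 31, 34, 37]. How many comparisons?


Search for 34:
[0,7] mid=3 arr[3]=25
[4,7] mid=5 arr[5]=31
[6,7] mid=6 arr[6]=34
Total: 3 comparisons


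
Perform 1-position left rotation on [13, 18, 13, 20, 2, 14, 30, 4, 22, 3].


Left rotate by 1: [18, 13, 20, 2, 14, 30, 4, 22, 3, 13]


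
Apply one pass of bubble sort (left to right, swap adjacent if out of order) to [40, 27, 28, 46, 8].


After one pass: [27, 28, 40, 8, 46]


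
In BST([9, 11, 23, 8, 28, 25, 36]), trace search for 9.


BST root = 9
Search for 9: compare at each node
Path: [9]


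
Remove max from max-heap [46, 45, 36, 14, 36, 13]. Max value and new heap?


Max = 46
Replace root with last, heapify down
Resulting heap: [45, 36, 36, 14, 13]


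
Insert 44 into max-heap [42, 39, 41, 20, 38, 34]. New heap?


Append 44: [42, 39, 41, 20, 38, 34, 44]
Bubble up: swap idx 6(44) with idx 2(41); swap idx 2(44) with idx 0(42)
Result: [44, 39, 42, 20, 38, 34, 41]


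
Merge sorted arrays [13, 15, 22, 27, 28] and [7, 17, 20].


Compare heads, take smaller each step.
Merged: [7, 13, 15, 17, 20, 22, 27, 28]


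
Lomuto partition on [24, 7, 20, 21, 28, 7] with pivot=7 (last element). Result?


Elements <= 7 go left of pivot.
Result: [7, 7, 20, 21, 28, 24], pivot at index 1


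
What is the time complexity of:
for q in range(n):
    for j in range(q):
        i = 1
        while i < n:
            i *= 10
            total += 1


Per nesting level: O(n) * O(n) [triangular over q] * O(log n) = O(n^2 log n)
Complexity: O(n^2 log n)


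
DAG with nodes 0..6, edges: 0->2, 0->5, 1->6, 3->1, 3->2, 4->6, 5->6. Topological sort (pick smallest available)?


Kahn's algorithm, process smallest node first
Order: [0, 3, 1, 2, 4, 5, 6]


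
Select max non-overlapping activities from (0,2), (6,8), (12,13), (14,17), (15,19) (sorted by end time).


Greedy: pick earliest-ending, then skip overlaps.
Selected (4 activities): [(0, 2), (6, 8), (12, 13), (14, 17)]


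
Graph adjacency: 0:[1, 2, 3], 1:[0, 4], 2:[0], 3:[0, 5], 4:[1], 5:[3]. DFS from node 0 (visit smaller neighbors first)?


DFS stack-based: start with [0]
Visit order: [0, 1, 4, 2, 3, 5]


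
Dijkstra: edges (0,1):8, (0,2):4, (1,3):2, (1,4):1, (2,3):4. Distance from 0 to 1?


Dijkstra from 0:
Distances: {0: 0, 1: 8, 2: 4, 3: 8, 4: 9}
Shortest distance to 1 = 8, path = [0, 1]


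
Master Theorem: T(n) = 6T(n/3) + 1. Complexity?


a=6, b=3, c=0. log_3(6)=1.631 > c=0. Case 1: O(n^log_b(a)) = O(n^1.631)
Complexity: O(n^1.631)


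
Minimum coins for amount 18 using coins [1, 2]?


dp[0]=0; dp[i]=1+min(dp[i-c] for c in coins)
...dp[13]=7, dp[14]=7, dp[15]=8, dp[16]=8, dp[17]=9, dp[18]=9
Minimum coins for 18 = 9


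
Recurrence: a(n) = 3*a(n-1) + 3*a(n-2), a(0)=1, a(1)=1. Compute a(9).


Build bottom-up:
...a(7)=4401, a(8)=16686, a(9)=3*16686+3*4401=63261


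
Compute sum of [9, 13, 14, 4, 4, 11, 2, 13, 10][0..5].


Prefix sums: [0, 9, 22, 36, 40, 44, 55, 57, 70, 80]
Sum[0..5] = prefix[6] - prefix[0] = 55 - 0 = 55


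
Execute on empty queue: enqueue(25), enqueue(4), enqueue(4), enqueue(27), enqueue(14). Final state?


enqueue(25) -> [25]
enqueue(4) -> [25, 4]
enqueue(4) -> [25, 4, 4]
enqueue(27) -> [25, 4, 4, 27]
enqueue(14) -> [25, 4, 4, 27, 14]
Final queue (front to back): [25, 4, 4, 27, 14]


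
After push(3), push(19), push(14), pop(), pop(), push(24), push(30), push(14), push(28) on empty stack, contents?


push(3) -> [3]
push(19) -> [3, 19]
push(14) -> [3, 19, 14]
pop() returns 14 -> [3, 19]
pop() returns 19 -> [3]
push(24) -> [3, 24]
push(30) -> [3, 24, 30]
push(14) -> [3, 24, 30, 14]
push(28) -> [3, 24, 30, 14, 28]
Final stack (bottom to top): [3, 24, 30, 14, 28]


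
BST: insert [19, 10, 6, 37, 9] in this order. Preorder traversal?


Root = 19; build tree by BST insertion.
Preorder traversal: [19, 10, 6, 9, 37]


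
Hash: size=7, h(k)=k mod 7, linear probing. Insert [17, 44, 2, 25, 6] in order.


Insertions: 17->slot 3; 44->slot 2; 2->slot 4; 25->slot 5; 6->slot 6
Table: [None, None, 44, 17, 2, 25, 6]


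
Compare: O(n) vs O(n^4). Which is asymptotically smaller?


linear grows slower than quartic
O(n) is asymptotically smaller; O(n^4) grows faster


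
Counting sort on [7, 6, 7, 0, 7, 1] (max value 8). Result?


Count array: [1, 1, 0, 0, 0, 0, 1, 3, 0]
Reconstruct: [0, 1, 6, 7, 7, 7]


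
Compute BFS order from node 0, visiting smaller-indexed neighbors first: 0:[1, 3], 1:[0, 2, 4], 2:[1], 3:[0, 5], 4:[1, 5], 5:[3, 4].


BFS queue: start with [0]
Visit order: [0, 1, 3, 2, 4, 5]


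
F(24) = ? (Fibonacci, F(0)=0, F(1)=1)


F(n)=F(n-1)+F(n-2)
...F(22)=17711, F(23)=28657, F(24)=46368


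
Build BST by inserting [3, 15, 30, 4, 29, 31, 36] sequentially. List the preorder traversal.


Root = 3; build tree by BST insertion.
Preorder traversal: [3, 15, 4, 30, 29, 31, 36]


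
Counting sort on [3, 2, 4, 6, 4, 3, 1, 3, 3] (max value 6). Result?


Count array: [0, 1, 1, 4, 2, 0, 1]
Reconstruct: [1, 2, 3, 3, 3, 3, 4, 4, 6]


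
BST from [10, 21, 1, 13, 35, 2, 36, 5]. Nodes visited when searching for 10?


BST root = 10
Search for 10: compare at each node
Path: [10]


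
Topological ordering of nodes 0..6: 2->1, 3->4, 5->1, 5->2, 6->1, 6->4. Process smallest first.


Kahn's algorithm, process smallest node first
Order: [0, 3, 5, 2, 6, 1, 4]


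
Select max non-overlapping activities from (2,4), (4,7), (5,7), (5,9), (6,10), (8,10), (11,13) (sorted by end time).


Greedy: pick earliest-ending, then skip overlaps.
Selected (4 activities): [(2, 4), (4, 7), (8, 10), (11, 13)]


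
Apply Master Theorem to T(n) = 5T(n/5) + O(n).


a=5, b=5, c=1. log_5(5)=1 = c=1. Case 2: O(n^c log n) = O(n log n)
Complexity: O(n log n)


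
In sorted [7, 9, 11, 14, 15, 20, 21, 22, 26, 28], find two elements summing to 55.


Two pointers: lo=0, hi=9
No pair sums to 55


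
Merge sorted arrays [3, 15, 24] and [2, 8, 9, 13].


Compare heads, take smaller each step.
Merged: [2, 3, 8, 9, 13, 15, 24]


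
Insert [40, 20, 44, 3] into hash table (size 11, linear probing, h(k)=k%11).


Insertions: 40->slot 7; 20->slot 9; 44->slot 0; 3->slot 3
Table: [44, None, None, 3, None, None, None, 40, None, 20, None]


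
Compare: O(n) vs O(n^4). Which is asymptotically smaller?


linear grows slower than quartic
O(n) is asymptotically smaller; O(n^4) grows faster


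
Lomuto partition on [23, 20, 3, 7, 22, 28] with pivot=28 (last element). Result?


Elements <= 28 go left of pivot.
Result: [23, 20, 3, 7, 22, 28], pivot at index 5


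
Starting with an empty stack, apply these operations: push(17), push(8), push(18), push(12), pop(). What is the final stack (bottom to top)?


push(17) -> [17]
push(8) -> [17, 8]
push(18) -> [17, 8, 18]
push(12) -> [17, 8, 18, 12]
pop() returns 12 -> [17, 8, 18]
Final stack (bottom to top): [17, 8, 18]


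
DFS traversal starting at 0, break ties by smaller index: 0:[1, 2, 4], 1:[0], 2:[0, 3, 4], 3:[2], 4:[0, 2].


DFS stack-based: start with [0]
Visit order: [0, 1, 2, 3, 4]


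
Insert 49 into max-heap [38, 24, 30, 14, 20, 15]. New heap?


Append 49: [38, 24, 30, 14, 20, 15, 49]
Bubble up: swap idx 6(49) with idx 2(30); swap idx 2(49) with idx 0(38)
Result: [49, 24, 38, 14, 20, 15, 30]


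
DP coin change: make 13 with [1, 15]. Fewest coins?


dp[0]=0; dp[i]=1+min(dp[i-c] for c in coins)
...dp[8]=8, dp[9]=9, dp[10]=10, dp[11]=11, dp[12]=12, dp[13]=13
Minimum coins for 13 = 13


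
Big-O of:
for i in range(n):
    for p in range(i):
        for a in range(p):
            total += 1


Per nesting level: O(n) * O(n) [triangular over i] * O(n) [triangular over p] = O(n^3)
Complexity: O(n^3)


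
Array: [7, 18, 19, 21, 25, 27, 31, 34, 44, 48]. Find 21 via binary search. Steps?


Search for 21:
[0,9] mid=4 arr[4]=25
[0,3] mid=1 arr[1]=18
[2,3] mid=2 arr[2]=19
[3,3] mid=3 arr[3]=21
Total: 4 comparisons


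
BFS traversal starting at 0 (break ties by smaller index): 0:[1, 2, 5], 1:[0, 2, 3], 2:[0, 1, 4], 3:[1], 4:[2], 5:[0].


BFS queue: start with [0]
Visit order: [0, 1, 2, 5, 3, 4]


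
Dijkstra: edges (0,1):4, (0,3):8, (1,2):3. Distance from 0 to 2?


Dijkstra from 0:
Distances: {0: 0, 1: 4, 2: 7, 3: 8}
Shortest distance to 2 = 7, path = [0, 1, 2]


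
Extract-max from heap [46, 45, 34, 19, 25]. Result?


Max = 46
Replace root with last, heapify down
Resulting heap: [45, 25, 34, 19]


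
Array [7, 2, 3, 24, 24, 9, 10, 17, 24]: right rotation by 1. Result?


Right rotate by 1: [24, 7, 2, 3, 24, 24, 9, 10, 17]


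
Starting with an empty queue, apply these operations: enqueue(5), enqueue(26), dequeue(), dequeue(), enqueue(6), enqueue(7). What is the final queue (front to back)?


enqueue(5) -> [5]
enqueue(26) -> [5, 26]
dequeue() returns 5 -> [26]
dequeue() returns 26 -> []
enqueue(6) -> [6]
enqueue(7) -> [6, 7]
Final queue (front to back): [6, 7]


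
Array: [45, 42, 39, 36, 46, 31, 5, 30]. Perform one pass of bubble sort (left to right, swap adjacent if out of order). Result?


After one pass: [42, 39, 36, 45, 31, 5, 30, 46]


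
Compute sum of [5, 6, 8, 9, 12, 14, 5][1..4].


Prefix sums: [0, 5, 11, 19, 28, 40, 54, 59]
Sum[1..4] = prefix[5] - prefix[1] = 40 - 5 = 35


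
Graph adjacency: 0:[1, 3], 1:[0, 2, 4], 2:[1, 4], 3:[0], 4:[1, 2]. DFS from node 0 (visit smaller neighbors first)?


DFS stack-based: start with [0]
Visit order: [0, 1, 2, 4, 3]


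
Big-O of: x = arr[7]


Analysis: constant-time operation, no loop
Complexity: O(1)


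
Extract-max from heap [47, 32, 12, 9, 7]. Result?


Max = 47
Replace root with last, heapify down
Resulting heap: [32, 9, 12, 7]


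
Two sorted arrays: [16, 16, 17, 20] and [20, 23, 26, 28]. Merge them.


Compare heads, take smaller each step.
Merged: [16, 16, 17, 20, 20, 23, 26, 28]


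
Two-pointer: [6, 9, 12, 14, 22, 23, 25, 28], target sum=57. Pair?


Two pointers: lo=0, hi=7
No pair sums to 57


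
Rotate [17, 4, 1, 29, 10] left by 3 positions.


Left rotate by 3: [29, 10, 17, 4, 1]


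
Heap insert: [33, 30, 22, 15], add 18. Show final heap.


Append 18: [33, 30, 22, 15, 18]
Bubble up: no swaps needed
Result: [33, 30, 22, 15, 18]


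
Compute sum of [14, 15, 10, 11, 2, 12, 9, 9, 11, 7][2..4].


Prefix sums: [0, 14, 29, 39, 50, 52, 64, 73, 82, 93, 100]
Sum[2..4] = prefix[5] - prefix[2] = 52 - 29 = 23


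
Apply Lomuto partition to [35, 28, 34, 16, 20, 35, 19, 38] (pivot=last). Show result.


Elements <= 38 go left of pivot.
Result: [35, 28, 34, 16, 20, 35, 19, 38], pivot at index 7


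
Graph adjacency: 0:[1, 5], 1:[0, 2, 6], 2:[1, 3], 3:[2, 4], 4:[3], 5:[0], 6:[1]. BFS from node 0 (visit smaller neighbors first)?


BFS queue: start with [0]
Visit order: [0, 1, 5, 2, 6, 3, 4]


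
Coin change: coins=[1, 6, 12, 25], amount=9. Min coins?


dp[0]=0; dp[i]=1+min(dp[i-c] for c in coins)
...dp[4]=4, dp[5]=5, dp[6]=1, dp[7]=2, dp[8]=3, dp[9]=4
Minimum coins for 9 = 4


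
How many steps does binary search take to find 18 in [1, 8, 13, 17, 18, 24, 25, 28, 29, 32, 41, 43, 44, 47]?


Search for 18:
[0,13] mid=6 arr[6]=25
[0,5] mid=2 arr[2]=13
[3,5] mid=4 arr[4]=18
Total: 3 comparisons


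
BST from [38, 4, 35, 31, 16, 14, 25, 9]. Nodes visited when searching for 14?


BST root = 38
Search for 14: compare at each node
Path: [38, 4, 35, 31, 16, 14]


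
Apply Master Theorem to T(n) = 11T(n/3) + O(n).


a=11, b=3, c=1. log_3(11)=2.183 > c=1. Case 1: O(n^log_b(a)) = O(n^2.183)
Complexity: O(n^2.183)


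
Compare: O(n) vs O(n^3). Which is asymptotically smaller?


linear grows slower than cubic
O(n) is asymptotically smaller; O(n^3) grows faster


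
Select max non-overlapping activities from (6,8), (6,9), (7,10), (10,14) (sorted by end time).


Greedy: pick earliest-ending, then skip overlaps.
Selected (2 activities): [(6, 8), (10, 14)]


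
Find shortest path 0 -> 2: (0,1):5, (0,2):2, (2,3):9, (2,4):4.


Dijkstra from 0:
Distances: {0: 0, 1: 5, 2: 2, 3: 11, 4: 6}
Shortest distance to 2 = 2, path = [0, 2]


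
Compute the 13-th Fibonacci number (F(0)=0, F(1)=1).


F(n)=F(n-1)+F(n-2)
...F(11)=89, F(12)=144, F(13)=233


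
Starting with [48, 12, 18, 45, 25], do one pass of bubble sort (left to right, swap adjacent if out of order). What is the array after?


After one pass: [12, 18, 45, 25, 48]


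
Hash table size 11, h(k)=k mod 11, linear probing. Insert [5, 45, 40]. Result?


Insertions: 5->slot 5; 45->slot 1; 40->slot 7
Table: [None, 45, None, None, None, 5, None, 40, None, None, None]


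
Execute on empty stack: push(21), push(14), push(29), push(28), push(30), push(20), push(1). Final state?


push(21) -> [21]
push(14) -> [21, 14]
push(29) -> [21, 14, 29]
push(28) -> [21, 14, 29, 28]
push(30) -> [21, 14, 29, 28, 30]
push(20) -> [21, 14, 29, 28, 30, 20]
push(1) -> [21, 14, 29, 28, 30, 20, 1]
Final stack (bottom to top): [21, 14, 29, 28, 30, 20, 1]


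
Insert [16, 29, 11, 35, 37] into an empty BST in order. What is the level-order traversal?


Root = 16; build tree by BST insertion.
Level-Order traversal: [16, 11, 29, 35, 37]


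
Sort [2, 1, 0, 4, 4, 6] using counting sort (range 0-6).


Count array: [1, 1, 1, 0, 2, 0, 1]
Reconstruct: [0, 1, 2, 4, 4, 6]


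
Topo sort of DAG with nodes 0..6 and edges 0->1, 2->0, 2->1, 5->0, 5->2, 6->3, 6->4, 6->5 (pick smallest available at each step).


Kahn's algorithm, process smallest node first
Order: [6, 3, 4, 5, 2, 0, 1]


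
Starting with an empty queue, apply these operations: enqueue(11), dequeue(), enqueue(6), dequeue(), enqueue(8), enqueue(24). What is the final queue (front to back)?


enqueue(11) -> [11]
dequeue() returns 11 -> []
enqueue(6) -> [6]
dequeue() returns 6 -> []
enqueue(8) -> [8]
enqueue(24) -> [8, 24]
Final queue (front to back): [8, 24]


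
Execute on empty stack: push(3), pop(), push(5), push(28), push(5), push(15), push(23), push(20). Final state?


push(3) -> [3]
pop() returns 3 -> []
push(5) -> [5]
push(28) -> [5, 28]
push(5) -> [5, 28, 5]
push(15) -> [5, 28, 5, 15]
push(23) -> [5, 28, 5, 15, 23]
push(20) -> [5, 28, 5, 15, 23, 20]
Final stack (bottom to top): [5, 28, 5, 15, 23, 20]


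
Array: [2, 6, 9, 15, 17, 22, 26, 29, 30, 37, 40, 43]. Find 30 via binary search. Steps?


Search for 30:
[0,11] mid=5 arr[5]=22
[6,11] mid=8 arr[8]=30
Total: 2 comparisons


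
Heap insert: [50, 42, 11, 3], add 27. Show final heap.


Append 27: [50, 42, 11, 3, 27]
Bubble up: no swaps needed
Result: [50, 42, 11, 3, 27]


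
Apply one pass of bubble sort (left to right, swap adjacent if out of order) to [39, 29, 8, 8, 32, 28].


After one pass: [29, 8, 8, 32, 28, 39]


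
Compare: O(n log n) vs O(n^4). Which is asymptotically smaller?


linearithmic grows slower than quartic
O(n log n) is asymptotically smaller; O(n^4) grows faster


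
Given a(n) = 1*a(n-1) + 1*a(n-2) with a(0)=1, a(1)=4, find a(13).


Build bottom-up:
...a(11)=411, a(12)=665, a(13)=1*665+1*411=1076


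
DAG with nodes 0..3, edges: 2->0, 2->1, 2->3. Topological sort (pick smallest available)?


Kahn's algorithm, process smallest node first
Order: [2, 0, 1, 3]


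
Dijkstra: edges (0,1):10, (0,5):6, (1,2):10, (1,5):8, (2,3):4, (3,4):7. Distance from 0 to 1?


Dijkstra from 0:
Distances: {0: 0, 1: 10, 2: 20, 3: 24, 4: 31, 5: 6}
Shortest distance to 1 = 10, path = [0, 1]


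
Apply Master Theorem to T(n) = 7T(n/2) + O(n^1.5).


a=7, b=2, c=1.5. log_2(7)=2.807 > c=1.5. Case 1: O(n^log_b(a)) = O(n^2.807)
Complexity: O(n^2.807)


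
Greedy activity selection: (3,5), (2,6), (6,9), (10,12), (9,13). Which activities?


Greedy: pick earliest-ending, then skip overlaps.
Selected (3 activities): [(3, 5), (6, 9), (10, 12)]


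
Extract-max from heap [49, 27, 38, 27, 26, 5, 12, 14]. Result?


Max = 49
Replace root with last, heapify down
Resulting heap: [38, 27, 14, 27, 26, 5, 12]


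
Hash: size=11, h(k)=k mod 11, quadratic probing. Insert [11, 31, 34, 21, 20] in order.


Insertions: 11->slot 0; 31->slot 9; 34->slot 1; 21->slot 10; 20->slot 2
Table: [11, 34, 20, None, None, None, None, None, None, 31, 21]


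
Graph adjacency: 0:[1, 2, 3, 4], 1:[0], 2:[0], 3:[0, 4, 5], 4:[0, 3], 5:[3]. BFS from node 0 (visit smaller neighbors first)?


BFS queue: start with [0]
Visit order: [0, 1, 2, 3, 4, 5]


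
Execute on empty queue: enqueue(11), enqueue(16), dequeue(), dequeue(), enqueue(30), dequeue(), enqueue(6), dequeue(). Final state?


enqueue(11) -> [11]
enqueue(16) -> [11, 16]
dequeue() returns 11 -> [16]
dequeue() returns 16 -> []
enqueue(30) -> [30]
dequeue() returns 30 -> []
enqueue(6) -> [6]
dequeue() returns 6 -> []
Final queue (front to back): []


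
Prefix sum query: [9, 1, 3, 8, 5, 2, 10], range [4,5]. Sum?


Prefix sums: [0, 9, 10, 13, 21, 26, 28, 38]
Sum[4..5] = prefix[6] - prefix[4] = 28 - 21 = 7


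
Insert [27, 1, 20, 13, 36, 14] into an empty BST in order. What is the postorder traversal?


Root = 27; build tree by BST insertion.
Postorder traversal: [14, 13, 20, 1, 36, 27]


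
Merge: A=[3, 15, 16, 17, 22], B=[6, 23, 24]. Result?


Compare heads, take smaller each step.
Merged: [3, 6, 15, 16, 17, 22, 23, 24]


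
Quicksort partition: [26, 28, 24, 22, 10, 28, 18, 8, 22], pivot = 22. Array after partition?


Elements <= 22 go left of pivot.
Result: [22, 10, 18, 8, 22, 28, 24, 26, 28], pivot at index 4


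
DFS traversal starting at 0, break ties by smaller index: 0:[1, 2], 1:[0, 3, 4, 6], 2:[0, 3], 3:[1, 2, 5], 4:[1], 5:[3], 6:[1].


DFS stack-based: start with [0]
Visit order: [0, 1, 3, 2, 5, 4, 6]


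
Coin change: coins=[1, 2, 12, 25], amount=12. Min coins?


dp[0]=0; dp[i]=1+min(dp[i-c] for c in coins)
...dp[7]=4, dp[8]=4, dp[9]=5, dp[10]=5, dp[11]=6, dp[12]=1
Minimum coins for 12 = 1


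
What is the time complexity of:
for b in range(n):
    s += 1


Per nesting level: O(n) = O(n)
Complexity: O(n)


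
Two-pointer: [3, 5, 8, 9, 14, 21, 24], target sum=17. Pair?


Two pointers: lo=0, hi=6
Found pair: (3, 14) summing to 17


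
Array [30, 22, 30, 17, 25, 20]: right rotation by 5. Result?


Right rotate by 5: [22, 30, 17, 25, 20, 30]


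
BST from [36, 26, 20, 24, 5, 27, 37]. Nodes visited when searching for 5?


BST root = 36
Search for 5: compare at each node
Path: [36, 26, 20, 5]


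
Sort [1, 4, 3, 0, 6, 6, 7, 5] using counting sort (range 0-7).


Count array: [1, 1, 0, 1, 1, 1, 2, 1]
Reconstruct: [0, 1, 3, 4, 5, 6, 6, 7]


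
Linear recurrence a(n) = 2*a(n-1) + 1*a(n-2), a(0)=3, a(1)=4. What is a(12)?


Build bottom-up:
...a(10)=12467, a(11)=30098, a(12)=2*30098+1*12467=72663


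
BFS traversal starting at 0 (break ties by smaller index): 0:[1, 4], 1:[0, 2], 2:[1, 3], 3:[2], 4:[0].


BFS queue: start with [0]
Visit order: [0, 1, 4, 2, 3]


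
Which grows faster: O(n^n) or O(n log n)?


linearithmic grows slower than n^n
O(n log n) is asymptotically smaller; O(n^n) grows faster


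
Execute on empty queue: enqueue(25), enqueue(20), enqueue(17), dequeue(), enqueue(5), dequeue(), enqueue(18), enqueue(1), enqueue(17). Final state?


enqueue(25) -> [25]
enqueue(20) -> [25, 20]
enqueue(17) -> [25, 20, 17]
dequeue() returns 25 -> [20, 17]
enqueue(5) -> [20, 17, 5]
dequeue() returns 20 -> [17, 5]
enqueue(18) -> [17, 5, 18]
enqueue(1) -> [17, 5, 18, 1]
enqueue(17) -> [17, 5, 18, 1, 17]
Final queue (front to back): [17, 5, 18, 1, 17]


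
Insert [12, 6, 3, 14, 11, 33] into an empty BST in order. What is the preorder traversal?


Root = 12; build tree by BST insertion.
Preorder traversal: [12, 6, 3, 11, 14, 33]


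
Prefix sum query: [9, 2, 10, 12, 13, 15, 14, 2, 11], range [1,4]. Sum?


Prefix sums: [0, 9, 11, 21, 33, 46, 61, 75, 77, 88]
Sum[1..4] = prefix[5] - prefix[1] = 46 - 9 = 37


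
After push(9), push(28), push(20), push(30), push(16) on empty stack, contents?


push(9) -> [9]
push(28) -> [9, 28]
push(20) -> [9, 28, 20]
push(30) -> [9, 28, 20, 30]
push(16) -> [9, 28, 20, 30, 16]
Final stack (bottom to top): [9, 28, 20, 30, 16]


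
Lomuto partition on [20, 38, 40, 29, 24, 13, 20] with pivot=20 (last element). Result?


Elements <= 20 go left of pivot.
Result: [20, 13, 20, 29, 24, 38, 40], pivot at index 2


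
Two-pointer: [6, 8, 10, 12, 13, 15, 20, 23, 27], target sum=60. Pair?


Two pointers: lo=0, hi=8
No pair sums to 60
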